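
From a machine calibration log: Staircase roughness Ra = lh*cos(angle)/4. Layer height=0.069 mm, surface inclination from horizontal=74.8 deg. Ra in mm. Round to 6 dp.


Ra = 0.069 * cos(74.8) / 4 = 0.004523 mm


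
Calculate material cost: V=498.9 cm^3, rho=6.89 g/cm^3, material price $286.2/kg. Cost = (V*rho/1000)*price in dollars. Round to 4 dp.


Mass = 498.9*6.89/1000 = 3.437421 kg
Cost = 3.437421 * 286.2 = 983.7899 $


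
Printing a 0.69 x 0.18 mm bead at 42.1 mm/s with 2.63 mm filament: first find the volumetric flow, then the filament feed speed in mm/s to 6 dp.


Q = 0.69 * 0.18 * 42.1 = 5.22882 mm^3/s
A_fil = pi*(2.63/2)^2 = 5.43252056 mm^2
v_feed = 5.22882 / 5.43252056 = 0.962503 mm/s


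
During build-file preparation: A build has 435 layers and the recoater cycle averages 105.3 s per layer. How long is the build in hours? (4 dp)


t = 435 * 105.3 / 3600 = 12.7238 hrs


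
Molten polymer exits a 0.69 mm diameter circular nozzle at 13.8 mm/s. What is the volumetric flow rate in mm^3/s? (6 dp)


A = pi*(0.69/2)^2 = 0.37392807 mm^2
Q = 0.37392807 * 13.8 = 5.160207 mm^3/s


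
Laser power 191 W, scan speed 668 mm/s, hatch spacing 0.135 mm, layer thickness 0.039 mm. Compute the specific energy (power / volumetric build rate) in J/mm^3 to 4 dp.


Build rate = 668 * 0.135 * 0.039 = 3.51702 mm^3/s
SE = 191 / 3.51702 = 54.3073 J/mm^3


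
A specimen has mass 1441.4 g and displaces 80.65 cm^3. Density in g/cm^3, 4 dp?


rho = 1441.4 / 80.65 = 17.8723 g/cm^3


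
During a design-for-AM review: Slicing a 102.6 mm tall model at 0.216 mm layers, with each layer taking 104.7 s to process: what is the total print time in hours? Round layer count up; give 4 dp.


Layers = ceil(102.6/0.216) = 475
t = 475 * 104.7 / 3600 = 13.8146 hrs


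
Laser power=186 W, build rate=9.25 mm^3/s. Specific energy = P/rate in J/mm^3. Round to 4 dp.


SE = 186 / 9.25 = 20.1081 J/mm^3


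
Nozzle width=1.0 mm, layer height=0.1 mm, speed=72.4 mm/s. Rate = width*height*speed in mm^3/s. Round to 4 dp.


Rate = 1.0 * 0.1 * 72.4 = 7.24 mm^3/s


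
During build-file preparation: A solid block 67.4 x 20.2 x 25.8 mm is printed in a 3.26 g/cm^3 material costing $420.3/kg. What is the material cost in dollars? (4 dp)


V = 67.4 * 20.2 * 25.8 = 35126.184 mm^3 = 35.126184 cm^3
Mass = 35.126184 * 3.26 / 1000 = 0.11451136 kg
Cost = 0.11451136 * 420.3 = 48.1291 $


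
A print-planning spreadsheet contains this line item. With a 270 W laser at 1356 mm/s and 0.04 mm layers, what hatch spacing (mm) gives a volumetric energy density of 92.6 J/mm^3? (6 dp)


h = 270 / (92.6*1356*0.04) = 0.053757 mm


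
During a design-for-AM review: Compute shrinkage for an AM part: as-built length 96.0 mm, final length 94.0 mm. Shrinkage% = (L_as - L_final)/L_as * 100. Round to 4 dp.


Shrinkage = ((96.0-94.0)/96.0)*100 = 2.0833 %


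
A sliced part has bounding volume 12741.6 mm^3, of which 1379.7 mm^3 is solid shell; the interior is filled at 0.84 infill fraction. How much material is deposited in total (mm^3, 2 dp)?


V_infill = (12741.6 - 1379.7) * 0.84 = 9544.0
V_total = 1379.7 + 9544.0 = 10923.7 mm^3


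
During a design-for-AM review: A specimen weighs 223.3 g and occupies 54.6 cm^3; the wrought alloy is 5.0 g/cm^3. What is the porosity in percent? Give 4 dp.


rho_part = 223.3 / 54.6 = 4.08974359 g/cm^3
Porosity = (1 - 4.08974359/5.0)*100 = 18.2051 %


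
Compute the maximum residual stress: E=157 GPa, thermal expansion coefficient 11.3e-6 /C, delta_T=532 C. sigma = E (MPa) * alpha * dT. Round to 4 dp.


sigma = 157*1000 * 11.3e-6 * 532 = 943.8212 MPa


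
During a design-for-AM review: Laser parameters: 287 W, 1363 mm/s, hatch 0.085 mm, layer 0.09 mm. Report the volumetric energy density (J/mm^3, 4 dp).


E = 287 / (1363*0.085*0.09) = 27.5248 J/mm^3


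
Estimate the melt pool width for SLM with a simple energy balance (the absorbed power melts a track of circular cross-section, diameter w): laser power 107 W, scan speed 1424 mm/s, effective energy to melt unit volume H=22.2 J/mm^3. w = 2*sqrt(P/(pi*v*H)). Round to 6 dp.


w = 2*sqrt(107/(pi*1424*22.2)) = 0.065647 mm


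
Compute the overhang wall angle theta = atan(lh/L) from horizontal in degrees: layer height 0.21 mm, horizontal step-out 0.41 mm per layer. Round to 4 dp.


angle = atan(0.21/0.41) = 27.1213 degrees


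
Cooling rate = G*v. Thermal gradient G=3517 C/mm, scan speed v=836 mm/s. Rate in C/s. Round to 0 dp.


CR = 3517 * 836 = 2940212 C/s


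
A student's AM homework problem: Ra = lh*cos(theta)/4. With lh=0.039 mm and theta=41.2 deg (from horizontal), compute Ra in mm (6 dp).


Ra = 0.039 * cos(41.2) / 4 = 0.007336 mm


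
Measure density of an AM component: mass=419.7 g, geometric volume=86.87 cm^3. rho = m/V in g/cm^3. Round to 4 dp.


rho = 419.7 / 86.87 = 4.8314 g/cm^3


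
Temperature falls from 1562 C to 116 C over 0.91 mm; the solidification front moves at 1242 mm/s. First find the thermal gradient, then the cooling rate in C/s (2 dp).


G = (1562-116)/0.91 = 1589.01098901 C/mm
CR = 1589.01098901 * 1242 = 1973551.65 C/s


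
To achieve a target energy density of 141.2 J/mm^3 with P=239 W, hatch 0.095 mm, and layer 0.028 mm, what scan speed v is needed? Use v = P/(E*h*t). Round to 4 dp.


v = 239 / (141.2*0.095*0.028) = 636.3288 mm/s


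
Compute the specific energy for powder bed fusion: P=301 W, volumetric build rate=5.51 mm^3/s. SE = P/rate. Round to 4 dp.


SE = 301 / 5.51 = 54.6279 J/mm^3


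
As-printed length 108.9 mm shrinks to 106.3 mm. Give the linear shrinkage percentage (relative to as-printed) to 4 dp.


Shrinkage = ((108.9-106.3)/108.9)*100 = 2.3875 %


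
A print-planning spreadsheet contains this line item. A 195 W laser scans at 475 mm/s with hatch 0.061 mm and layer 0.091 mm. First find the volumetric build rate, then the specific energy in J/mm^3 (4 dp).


Build rate = 475 * 0.061 * 0.091 = 2.636725 mm^3/s
SE = 195 / 2.636725 = 73.9554 J/mm^3


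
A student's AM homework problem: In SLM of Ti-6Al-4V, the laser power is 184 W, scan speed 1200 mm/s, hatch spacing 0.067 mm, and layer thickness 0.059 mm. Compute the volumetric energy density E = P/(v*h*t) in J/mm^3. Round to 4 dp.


E = 184 / (1200*0.067*0.059) = 38.7891 J/mm^3


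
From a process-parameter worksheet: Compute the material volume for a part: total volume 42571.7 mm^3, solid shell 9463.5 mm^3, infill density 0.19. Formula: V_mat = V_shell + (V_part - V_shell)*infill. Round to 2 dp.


V_infill = (42571.7 - 9463.5) * 0.19 = 6290.56
V_total = 9463.5 + 6290.56 = 15754.06 mm^3


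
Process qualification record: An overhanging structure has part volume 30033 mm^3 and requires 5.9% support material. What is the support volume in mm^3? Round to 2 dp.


V_support = 30033 * 0.059 = 1771.95 mm^3


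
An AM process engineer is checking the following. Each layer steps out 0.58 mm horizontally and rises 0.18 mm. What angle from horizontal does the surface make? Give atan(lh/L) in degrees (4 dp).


angle = atan(0.18/0.58) = 17.2415 degrees


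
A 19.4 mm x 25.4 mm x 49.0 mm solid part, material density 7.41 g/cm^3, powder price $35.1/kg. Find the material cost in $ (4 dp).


V = 19.4 * 25.4 * 49.0 = 24145.24 mm^3 = 24.14524 cm^3
Mass = 24.14524 * 7.41 / 1000 = 0.17891623 kg
Cost = 0.17891623 * 35.1 = 6.28 $


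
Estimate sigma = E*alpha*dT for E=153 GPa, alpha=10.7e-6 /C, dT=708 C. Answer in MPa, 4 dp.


sigma = 153*1000 * 10.7e-6 * 708 = 1159.0668 MPa


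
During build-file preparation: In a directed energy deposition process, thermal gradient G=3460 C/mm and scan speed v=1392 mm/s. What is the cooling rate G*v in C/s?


CR = 3460 * 1392 = 4816320 C/s


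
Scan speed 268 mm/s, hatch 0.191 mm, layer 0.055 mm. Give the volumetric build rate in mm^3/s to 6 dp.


Rate = 268 * 0.191 * 0.055 = 2.81534 mm^3/s


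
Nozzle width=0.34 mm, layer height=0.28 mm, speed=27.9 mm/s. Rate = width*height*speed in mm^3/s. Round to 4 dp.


Rate = 0.34 * 0.28 * 27.9 = 2.6561 mm^3/s


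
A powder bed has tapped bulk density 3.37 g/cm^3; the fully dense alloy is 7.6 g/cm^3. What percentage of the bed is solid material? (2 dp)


Packing = (3.37/7.6)*100 = 44.34 %


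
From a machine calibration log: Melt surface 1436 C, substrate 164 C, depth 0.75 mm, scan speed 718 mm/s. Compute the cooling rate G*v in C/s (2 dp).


G = (1436-164)/0.75 = 1696.0 C/mm
CR = 1696.0 * 718 = 1217728.0 C/s


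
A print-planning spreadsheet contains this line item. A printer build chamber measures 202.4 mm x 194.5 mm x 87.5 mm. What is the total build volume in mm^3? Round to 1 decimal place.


V = 202.4 * 194.5 * 87.5 = 3444595.0 mm^3


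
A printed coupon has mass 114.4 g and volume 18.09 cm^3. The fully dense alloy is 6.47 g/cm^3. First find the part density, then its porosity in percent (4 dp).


rho_part = 114.4 / 18.09 = 6.32393588 g/cm^3
Porosity = (1 - 6.32393588/6.47)*100 = 2.2576 %


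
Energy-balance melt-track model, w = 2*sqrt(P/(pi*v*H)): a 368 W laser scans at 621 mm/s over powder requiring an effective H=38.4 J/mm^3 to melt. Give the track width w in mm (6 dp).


w = 2*sqrt(368/(pi*621*38.4)) = 0.140174 mm


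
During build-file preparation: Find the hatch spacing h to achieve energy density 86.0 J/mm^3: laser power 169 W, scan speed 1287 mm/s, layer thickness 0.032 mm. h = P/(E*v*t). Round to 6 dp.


h = 169 / (86.0*1287*0.032) = 0.047716 mm


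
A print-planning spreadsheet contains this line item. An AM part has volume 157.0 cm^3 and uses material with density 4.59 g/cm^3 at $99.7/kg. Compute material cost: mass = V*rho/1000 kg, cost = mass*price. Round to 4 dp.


Mass = 157.0*4.59/1000 = 0.72063 kg
Cost = 0.72063 * 99.7 = 71.8468 $


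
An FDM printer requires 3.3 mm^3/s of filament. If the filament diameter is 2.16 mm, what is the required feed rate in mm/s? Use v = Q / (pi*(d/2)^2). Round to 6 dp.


A = pi*(2.16/2)^2 = 3.664354
v = 3.3 / 3.664354 = 0.900568 mm/s


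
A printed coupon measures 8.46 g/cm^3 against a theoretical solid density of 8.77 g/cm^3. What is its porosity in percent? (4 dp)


Porosity = (1-8.46/8.77)*100 = 3.5348 %


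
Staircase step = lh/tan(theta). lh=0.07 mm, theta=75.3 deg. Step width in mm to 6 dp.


step = 0.07 / tan(75.3) = 0.018364 mm


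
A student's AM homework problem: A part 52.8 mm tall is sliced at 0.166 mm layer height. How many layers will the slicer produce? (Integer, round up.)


Layers = ceil(52.8/0.166) = 319


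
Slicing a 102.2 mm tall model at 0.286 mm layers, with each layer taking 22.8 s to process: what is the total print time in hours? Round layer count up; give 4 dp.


Layers = ceil(102.2/0.286) = 358
t = 358 * 22.8 / 3600 = 2.2673 hrs


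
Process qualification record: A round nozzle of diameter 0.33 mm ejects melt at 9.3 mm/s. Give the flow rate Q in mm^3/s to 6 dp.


A = pi*(0.33/2)^2 = 0.08552986 mm^2
Q = 0.08552986 * 9.3 = 0.795428 mm^3/s


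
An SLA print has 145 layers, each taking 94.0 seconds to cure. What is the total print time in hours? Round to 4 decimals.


t = 145 * 94.0 / 3600 = 3.7861 hrs


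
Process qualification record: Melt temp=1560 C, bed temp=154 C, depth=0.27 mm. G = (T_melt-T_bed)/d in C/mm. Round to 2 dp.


G = (1560-154)/0.27 = 5207.41 C/mm


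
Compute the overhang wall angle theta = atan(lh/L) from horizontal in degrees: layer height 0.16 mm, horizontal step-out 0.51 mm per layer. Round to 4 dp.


angle = atan(0.16/0.51) = 17.418 degrees


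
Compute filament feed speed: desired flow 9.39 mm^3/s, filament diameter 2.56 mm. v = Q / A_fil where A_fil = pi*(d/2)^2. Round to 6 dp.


A = pi*(2.56/2)^2 = 5.147185
v = 9.39 / 5.147185 = 1.824298 mm/s


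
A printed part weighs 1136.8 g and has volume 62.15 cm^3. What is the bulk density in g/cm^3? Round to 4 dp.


rho = 1136.8 / 62.15 = 18.2912 g/cm^3


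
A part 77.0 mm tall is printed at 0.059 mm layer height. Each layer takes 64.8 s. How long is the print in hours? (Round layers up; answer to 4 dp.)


Layers = ceil(77.0/0.059) = 1306
t = 1306 * 64.8 / 3600 = 23.508 hrs


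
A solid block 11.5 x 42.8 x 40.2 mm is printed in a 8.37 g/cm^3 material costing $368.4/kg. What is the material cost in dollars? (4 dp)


V = 11.5 * 42.8 * 40.2 = 19786.44 mm^3 = 19.78644 cm^3
Mass = 19.78644 * 8.37 / 1000 = 0.1656125 kg
Cost = 0.1656125 * 368.4 = 61.0116 $


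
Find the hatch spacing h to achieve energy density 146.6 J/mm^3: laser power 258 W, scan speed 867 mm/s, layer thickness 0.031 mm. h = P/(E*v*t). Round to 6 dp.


h = 258 / (146.6*867*0.031) = 0.065479 mm


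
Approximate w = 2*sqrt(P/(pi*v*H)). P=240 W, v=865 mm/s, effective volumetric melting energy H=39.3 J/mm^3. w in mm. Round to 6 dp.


w = 2*sqrt(240/(pi*865*39.3)) = 0.09481 mm


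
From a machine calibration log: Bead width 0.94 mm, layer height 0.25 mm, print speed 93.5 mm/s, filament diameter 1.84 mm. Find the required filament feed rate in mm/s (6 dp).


Q = 0.94 * 0.25 * 93.5 = 21.9725 mm^3/s
A_fil = pi*(1.84/2)^2 = 2.65904402 mm^2
v_feed = 21.9725 / 2.65904402 = 8.263308 mm/s


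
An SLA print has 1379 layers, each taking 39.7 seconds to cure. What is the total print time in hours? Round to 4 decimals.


t = 1379 * 39.7 / 3600 = 15.2073 hrs


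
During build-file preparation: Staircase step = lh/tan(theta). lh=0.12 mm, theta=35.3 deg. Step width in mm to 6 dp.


step = 0.12 / tan(35.3) = 0.169482 mm


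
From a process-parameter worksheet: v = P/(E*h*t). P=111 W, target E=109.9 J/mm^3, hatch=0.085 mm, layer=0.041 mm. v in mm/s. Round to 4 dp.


v = 111 / (109.9*0.085*0.041) = 289.8161 mm/s


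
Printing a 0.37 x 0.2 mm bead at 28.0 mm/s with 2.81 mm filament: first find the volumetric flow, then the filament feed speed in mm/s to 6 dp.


Q = 0.37 * 0.2 * 28.0 = 2.072 mm^3/s
A_fil = pi*(2.81/2)^2 = 6.20158244 mm^2
v_feed = 2.072 / 6.20158244 = 0.334108 mm/s


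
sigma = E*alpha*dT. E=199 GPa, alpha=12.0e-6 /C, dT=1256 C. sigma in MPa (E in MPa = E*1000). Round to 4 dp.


sigma = 199*1000 * 12.0e-6 * 1256 = 2999.328 MPa


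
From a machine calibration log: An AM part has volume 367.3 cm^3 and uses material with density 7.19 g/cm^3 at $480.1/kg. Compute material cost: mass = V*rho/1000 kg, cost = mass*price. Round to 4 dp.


Mass = 367.3*7.19/1000 = 2.640887 kg
Cost = 2.640887 * 480.1 = 1267.8898 $


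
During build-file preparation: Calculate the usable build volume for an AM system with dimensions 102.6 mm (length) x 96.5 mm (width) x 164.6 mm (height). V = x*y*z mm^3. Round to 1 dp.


V = 102.6 * 96.5 * 164.6 = 1629688.1 mm^3


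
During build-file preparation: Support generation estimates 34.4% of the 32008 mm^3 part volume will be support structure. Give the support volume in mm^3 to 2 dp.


V_support = 32008 * 0.344 = 11010.75 mm^3


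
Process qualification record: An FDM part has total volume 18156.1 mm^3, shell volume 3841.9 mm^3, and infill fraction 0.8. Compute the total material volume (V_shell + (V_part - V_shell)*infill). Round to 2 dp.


V_infill = (18156.1 - 3841.9) * 0.8 = 11451.36
V_total = 3841.9 + 11451.36 = 15293.26 mm^3


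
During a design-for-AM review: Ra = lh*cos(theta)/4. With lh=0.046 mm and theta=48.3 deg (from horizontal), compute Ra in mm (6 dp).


Ra = 0.046 * cos(48.3) / 4 = 0.00765 mm


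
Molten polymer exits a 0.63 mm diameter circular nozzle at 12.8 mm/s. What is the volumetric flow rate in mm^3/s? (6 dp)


A = pi*(0.63/2)^2 = 0.31172453 mm^2
Q = 0.31172453 * 12.8 = 3.990074 mm^3/s


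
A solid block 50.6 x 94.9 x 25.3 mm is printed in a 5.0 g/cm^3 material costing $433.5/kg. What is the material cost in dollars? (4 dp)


V = 50.6 * 94.9 * 25.3 = 121489.082 mm^3 = 121.489082 cm^3
Mass = 121.489082 * 5.0 / 1000 = 0.60744541 kg
Cost = 0.60744541 * 433.5 = 263.3276 $


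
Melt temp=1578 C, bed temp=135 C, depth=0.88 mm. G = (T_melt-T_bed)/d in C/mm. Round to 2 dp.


G = (1578-135)/0.88 = 1639.77 C/mm


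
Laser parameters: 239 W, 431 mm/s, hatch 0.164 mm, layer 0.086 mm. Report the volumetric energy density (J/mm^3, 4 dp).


E = 239 / (431*0.164*0.086) = 39.3168 J/mm^3


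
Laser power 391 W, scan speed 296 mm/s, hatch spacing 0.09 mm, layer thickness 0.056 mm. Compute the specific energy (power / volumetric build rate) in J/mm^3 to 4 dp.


Build rate = 296 * 0.09 * 0.056 = 1.49184 mm^3/s
SE = 391 / 1.49184 = 262.0924 J/mm^3


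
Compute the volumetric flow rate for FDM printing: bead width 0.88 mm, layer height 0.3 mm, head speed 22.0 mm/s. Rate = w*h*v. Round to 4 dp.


Rate = 0.88 * 0.3 * 22.0 = 5.808 mm^3/s


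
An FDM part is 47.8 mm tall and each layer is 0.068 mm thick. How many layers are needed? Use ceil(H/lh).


Layers = ceil(47.8/0.068) = 703


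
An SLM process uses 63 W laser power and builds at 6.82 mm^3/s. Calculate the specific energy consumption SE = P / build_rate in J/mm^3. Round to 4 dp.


SE = 63 / 6.82 = 9.2375 J/mm^3


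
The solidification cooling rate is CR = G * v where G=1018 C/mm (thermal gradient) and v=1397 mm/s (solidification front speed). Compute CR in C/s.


CR = 1018 * 1397 = 1422146 C/s


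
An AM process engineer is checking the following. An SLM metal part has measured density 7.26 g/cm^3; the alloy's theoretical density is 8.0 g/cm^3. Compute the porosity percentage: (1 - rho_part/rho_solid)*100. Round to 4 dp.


Porosity = (1-7.26/8.0)*100 = 9.25 %


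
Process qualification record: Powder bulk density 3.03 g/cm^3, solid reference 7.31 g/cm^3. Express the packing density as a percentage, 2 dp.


Packing = (3.03/7.31)*100 = 41.45 %


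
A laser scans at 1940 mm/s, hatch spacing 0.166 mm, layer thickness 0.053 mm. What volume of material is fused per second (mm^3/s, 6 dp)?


Rate = 1940 * 0.166 * 0.053 = 17.06812 mm^3/s


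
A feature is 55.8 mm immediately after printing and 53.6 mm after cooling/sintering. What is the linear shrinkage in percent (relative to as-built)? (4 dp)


Shrinkage = ((55.8-53.6)/55.8)*100 = 3.9427 %


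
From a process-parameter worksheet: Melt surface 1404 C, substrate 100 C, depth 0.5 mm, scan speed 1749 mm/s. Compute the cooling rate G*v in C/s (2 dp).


G = (1404-100)/0.5 = 2608.0 C/mm
CR = 2608.0 * 1749 = 4561392.0 C/s


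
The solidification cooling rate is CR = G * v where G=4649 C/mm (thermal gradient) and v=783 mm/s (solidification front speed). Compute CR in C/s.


CR = 4649 * 783 = 3640167 C/s


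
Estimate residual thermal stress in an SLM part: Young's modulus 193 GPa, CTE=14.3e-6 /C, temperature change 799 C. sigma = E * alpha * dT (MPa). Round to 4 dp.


sigma = 193*1000 * 14.3e-6 * 799 = 2205.1601 MPa


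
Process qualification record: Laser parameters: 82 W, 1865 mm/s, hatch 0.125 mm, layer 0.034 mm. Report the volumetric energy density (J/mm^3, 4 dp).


E = 82 / (1865*0.125*0.034) = 10.3454 J/mm^3


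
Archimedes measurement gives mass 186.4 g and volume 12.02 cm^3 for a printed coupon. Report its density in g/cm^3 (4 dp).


rho = 186.4 / 12.02 = 15.5075 g/cm^3


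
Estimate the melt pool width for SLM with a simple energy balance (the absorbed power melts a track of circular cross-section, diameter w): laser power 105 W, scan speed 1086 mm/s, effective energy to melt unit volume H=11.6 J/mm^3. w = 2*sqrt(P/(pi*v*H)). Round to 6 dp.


w = 2*sqrt(105/(pi*1086*11.6)) = 0.103016 mm


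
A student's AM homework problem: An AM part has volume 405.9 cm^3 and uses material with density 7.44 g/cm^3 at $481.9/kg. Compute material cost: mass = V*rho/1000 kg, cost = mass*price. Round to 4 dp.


Mass = 405.9*7.44/1000 = 3.019896 kg
Cost = 3.019896 * 481.9 = 1455.2879 $


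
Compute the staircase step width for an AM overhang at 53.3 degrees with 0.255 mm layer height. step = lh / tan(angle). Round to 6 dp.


step = 0.255 / tan(53.3) = 0.190071 mm


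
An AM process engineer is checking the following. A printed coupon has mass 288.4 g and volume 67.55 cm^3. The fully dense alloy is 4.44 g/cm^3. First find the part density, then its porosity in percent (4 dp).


rho_part = 288.4 / 67.55 = 4.26943005 g/cm^3
Porosity = (1 - 4.26943005/4.44)*100 = 3.8417 %


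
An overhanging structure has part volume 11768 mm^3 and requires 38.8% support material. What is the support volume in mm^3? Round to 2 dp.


V_support = 11768 * 0.388 = 4565.98 mm^3


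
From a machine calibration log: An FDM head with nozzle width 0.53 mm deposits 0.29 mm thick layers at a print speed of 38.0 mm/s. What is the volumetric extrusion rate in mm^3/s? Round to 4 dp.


Rate = 0.53 * 0.29 * 38.0 = 5.8406 mm^3/s


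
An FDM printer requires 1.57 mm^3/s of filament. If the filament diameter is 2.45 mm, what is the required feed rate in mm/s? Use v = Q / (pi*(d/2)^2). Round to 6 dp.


A = pi*(2.45/2)^2 = 4.714352
v = 1.57 / 4.714352 = 0.333026 mm/s


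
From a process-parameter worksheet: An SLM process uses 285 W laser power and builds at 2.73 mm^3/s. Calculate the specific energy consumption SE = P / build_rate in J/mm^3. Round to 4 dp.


SE = 285 / 2.73 = 104.3956 J/mm^3


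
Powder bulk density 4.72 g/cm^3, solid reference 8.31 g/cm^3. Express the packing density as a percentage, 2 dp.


Packing = (4.72/8.31)*100 = 56.8 %


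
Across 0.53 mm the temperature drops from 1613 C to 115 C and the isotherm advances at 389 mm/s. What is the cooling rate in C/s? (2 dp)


G = (1613-115)/0.53 = 2826.41509434 C/mm
CR = 2826.41509434 * 389 = 1099475.47 C/s


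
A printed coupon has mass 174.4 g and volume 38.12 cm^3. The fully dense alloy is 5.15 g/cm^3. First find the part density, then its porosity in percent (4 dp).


rho_part = 174.4 / 38.12 = 4.57502623 g/cm^3
Porosity = (1 - 4.57502623/5.15)*100 = 11.1645 %


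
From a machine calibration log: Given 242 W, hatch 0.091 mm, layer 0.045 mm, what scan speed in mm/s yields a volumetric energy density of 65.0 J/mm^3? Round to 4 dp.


v = 242 / (65.0*0.091*0.045) = 909.1763 mm/s


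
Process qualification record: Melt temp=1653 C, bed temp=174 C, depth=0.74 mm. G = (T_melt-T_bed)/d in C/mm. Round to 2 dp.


G = (1653-174)/0.74 = 1998.65 C/mm


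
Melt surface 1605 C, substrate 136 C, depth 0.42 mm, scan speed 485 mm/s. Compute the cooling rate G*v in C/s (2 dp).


G = (1605-136)/0.42 = 3497.61904762 C/mm
CR = 3497.61904762 * 485 = 1696345.24 C/s


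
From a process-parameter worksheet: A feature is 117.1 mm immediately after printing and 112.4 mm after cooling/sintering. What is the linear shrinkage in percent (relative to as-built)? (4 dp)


Shrinkage = ((117.1-112.4)/117.1)*100 = 4.0137 %


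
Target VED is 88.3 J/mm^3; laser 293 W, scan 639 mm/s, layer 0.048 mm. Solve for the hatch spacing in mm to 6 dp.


h = 293 / (88.3*639*0.048) = 0.108184 mm


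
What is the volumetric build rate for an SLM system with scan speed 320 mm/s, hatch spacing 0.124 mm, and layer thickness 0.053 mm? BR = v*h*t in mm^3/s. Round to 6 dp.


Rate = 320 * 0.124 * 0.053 = 2.10304 mm^3/s


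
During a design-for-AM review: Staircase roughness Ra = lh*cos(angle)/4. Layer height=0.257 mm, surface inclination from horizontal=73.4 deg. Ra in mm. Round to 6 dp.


Ra = 0.257 * cos(73.4) / 4 = 0.018355 mm


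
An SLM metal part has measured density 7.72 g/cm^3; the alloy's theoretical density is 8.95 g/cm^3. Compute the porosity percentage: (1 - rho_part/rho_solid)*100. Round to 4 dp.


Porosity = (1-7.72/8.95)*100 = 13.743 %


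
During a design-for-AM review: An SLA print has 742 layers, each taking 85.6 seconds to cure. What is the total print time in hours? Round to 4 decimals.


t = 742 * 85.6 / 3600 = 17.6431 hrs


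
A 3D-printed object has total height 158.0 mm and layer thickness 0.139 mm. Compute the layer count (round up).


Layers = ceil(158.0/0.139) = 1137


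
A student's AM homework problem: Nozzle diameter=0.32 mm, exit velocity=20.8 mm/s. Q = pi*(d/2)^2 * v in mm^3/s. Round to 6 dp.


A = pi*(0.32/2)^2 = 0.08042477 mm^2
Q = 0.08042477 * 20.8 = 1.672835 mm^3/s


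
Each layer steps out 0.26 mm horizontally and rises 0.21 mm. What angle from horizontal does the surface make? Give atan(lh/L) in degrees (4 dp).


angle = atan(0.21/0.26) = 38.9275 degrees


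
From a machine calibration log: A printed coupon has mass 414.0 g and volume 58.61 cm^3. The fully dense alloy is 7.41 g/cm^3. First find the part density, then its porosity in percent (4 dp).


rho_part = 414.0 / 58.61 = 7.06364102 g/cm^3
Porosity = (1 - 7.06364102/7.41)*100 = 4.6742 %


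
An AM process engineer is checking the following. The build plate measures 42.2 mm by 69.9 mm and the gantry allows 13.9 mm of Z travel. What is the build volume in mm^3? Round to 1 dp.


V = 42.2 * 69.9 * 13.9 = 41001.9 mm^3


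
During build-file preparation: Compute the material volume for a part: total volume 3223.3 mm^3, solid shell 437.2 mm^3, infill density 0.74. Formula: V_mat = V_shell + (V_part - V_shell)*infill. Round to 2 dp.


V_infill = (3223.3 - 437.2) * 0.74 = 2061.71
V_total = 437.2 + 2061.71 = 2498.91 mm^3


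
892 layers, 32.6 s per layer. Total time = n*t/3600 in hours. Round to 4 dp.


t = 892 * 32.6 / 3600 = 8.0776 hrs


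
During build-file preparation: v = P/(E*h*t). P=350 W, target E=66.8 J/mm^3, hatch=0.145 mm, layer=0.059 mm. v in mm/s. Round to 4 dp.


v = 350 / (66.8*0.145*0.059) = 612.4513 mm/s


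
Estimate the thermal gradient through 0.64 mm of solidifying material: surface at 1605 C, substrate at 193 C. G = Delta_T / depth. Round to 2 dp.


G = (1605-193)/0.64 = 2206.25 C/mm


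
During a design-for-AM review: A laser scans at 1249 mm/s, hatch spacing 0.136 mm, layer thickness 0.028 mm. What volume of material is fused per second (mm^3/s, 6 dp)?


Rate = 1249 * 0.136 * 0.028 = 4.756192 mm^3/s


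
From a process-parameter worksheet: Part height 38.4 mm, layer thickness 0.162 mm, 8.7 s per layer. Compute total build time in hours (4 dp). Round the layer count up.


Layers = ceil(38.4/0.162) = 238
t = 238 * 8.7 / 3600 = 0.5752 hrs


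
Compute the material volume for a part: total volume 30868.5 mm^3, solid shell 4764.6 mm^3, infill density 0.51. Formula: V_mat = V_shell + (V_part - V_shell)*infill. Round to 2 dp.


V_infill = (30868.5 - 4764.6) * 0.51 = 13312.99
V_total = 4764.6 + 13312.99 = 18077.59 mm^3


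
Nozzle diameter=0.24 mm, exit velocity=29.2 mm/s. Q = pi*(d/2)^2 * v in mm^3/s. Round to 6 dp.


A = pi*(0.24/2)^2 = 0.04523893 mm^2
Q = 0.04523893 * 29.2 = 1.320977 mm^3/s


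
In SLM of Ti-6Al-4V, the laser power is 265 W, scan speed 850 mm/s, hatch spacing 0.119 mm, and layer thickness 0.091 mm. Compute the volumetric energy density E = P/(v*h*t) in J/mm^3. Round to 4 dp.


E = 265 / (850*0.119*0.091) = 28.7898 J/mm^3


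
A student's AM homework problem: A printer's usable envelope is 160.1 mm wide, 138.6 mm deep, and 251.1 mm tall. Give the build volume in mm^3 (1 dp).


V = 160.1 * 138.6 * 251.1 = 5571873.8 mm^3


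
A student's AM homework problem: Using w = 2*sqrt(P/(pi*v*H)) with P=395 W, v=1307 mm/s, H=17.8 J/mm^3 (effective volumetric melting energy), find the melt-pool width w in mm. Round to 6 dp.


w = 2*sqrt(395/(pi*1307*17.8)) = 0.14703 mm


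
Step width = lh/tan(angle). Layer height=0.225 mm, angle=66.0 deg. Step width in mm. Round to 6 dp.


step = 0.225 / tan(66.0) = 0.100176 mm


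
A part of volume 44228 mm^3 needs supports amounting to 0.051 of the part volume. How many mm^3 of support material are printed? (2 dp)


V_support = 44228 * 0.051 = 2255.63 mm^3


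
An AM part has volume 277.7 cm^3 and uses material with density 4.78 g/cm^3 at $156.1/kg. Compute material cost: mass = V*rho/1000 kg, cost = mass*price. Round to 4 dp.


Mass = 277.7*4.78/1000 = 1.327406 kg
Cost = 1.327406 * 156.1 = 207.2081 $


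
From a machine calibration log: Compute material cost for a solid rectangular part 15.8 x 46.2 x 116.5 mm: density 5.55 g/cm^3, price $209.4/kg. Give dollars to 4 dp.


V = 15.8 * 46.2 * 116.5 = 85040.34 mm^3 = 85.04034 cm^3
Mass = 85.04034 * 5.55 / 1000 = 0.47197389 kg
Cost = 0.47197389 * 209.4 = 98.8313 $


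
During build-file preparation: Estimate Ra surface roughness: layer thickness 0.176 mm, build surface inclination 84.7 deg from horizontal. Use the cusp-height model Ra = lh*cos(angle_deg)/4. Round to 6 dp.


Ra = 0.176 * cos(84.7) / 4 = 0.004064 mm


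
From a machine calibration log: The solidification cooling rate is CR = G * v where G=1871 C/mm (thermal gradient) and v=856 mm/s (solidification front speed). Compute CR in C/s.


CR = 1871 * 856 = 1601576 C/s


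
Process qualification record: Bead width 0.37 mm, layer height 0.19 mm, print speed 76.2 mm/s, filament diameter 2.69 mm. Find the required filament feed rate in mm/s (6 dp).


Q = 0.37 * 0.19 * 76.2 = 5.35686 mm^3/s
A_fil = pi*(2.69/2)^2 = 5.68321965 mm^2
v_feed = 5.35686 / 5.68321965 = 0.942575 mm/s


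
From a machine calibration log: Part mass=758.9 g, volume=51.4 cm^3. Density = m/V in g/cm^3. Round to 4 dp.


rho = 758.9 / 51.4 = 14.7646 g/cm^3


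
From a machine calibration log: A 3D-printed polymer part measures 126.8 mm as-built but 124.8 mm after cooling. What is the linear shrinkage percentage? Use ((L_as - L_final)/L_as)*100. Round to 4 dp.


Shrinkage = ((126.8-124.8)/126.8)*100 = 1.5773 %


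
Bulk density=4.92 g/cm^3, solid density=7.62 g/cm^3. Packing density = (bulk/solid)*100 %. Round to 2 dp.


Packing = (4.92/7.62)*100 = 64.57 %


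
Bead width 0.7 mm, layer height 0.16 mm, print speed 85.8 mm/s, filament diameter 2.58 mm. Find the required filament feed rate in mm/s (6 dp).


Q = 0.7 * 0.16 * 85.8 = 9.6096 mm^3/s
A_fil = pi*(2.58/2)^2 = 5.22792433 mm^2
v_feed = 9.6096 / 5.22792433 = 1.838129 mm/s


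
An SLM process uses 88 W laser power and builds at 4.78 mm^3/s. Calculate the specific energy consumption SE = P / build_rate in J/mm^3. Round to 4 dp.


SE = 88 / 4.78 = 18.41 J/mm^3


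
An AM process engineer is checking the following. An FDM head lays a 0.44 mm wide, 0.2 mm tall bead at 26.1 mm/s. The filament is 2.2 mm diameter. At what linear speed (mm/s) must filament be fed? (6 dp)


Q = 0.44 * 0.2 * 26.1 = 2.2968 mm^3/s
A_fil = pi*(2.2/2)^2 = 3.80132711 mm^2
v_feed = 2.2968 / 3.80132711 = 0.60421 mm/s


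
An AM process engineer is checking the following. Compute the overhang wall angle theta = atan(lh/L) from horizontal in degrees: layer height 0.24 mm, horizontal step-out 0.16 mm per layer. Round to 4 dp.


angle = atan(0.24/0.16) = 56.3099 degrees


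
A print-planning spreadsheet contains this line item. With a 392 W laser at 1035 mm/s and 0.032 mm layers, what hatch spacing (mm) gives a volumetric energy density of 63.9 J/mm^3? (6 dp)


h = 392 / (63.9*1035*0.032) = 0.185223 mm


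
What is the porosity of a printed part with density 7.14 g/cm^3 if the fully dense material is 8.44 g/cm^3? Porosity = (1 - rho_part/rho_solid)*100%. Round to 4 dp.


Porosity = (1-7.14/8.44)*100 = 15.4028 %


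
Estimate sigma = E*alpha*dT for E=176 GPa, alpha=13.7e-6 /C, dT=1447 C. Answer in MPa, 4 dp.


sigma = 176*1000 * 13.7e-6 * 1447 = 3489.0064 MPa


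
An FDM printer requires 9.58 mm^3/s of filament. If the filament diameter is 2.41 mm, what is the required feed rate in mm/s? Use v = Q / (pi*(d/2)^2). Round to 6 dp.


A = pi*(2.41/2)^2 = 4.561671
v = 9.58 / 4.561671 = 2.100108 mm/s


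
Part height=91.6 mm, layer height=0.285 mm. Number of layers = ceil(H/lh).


Layers = ceil(91.6/0.285) = 322


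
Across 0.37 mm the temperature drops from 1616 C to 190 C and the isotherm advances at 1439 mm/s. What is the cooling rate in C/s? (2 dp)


G = (1616-190)/0.37 = 3854.05405405 C/mm
CR = 3854.05405405 * 1439 = 5545983.78 C/s


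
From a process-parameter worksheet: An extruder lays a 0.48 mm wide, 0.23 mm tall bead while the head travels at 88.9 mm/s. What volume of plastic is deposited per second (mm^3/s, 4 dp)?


Rate = 0.48 * 0.23 * 88.9 = 9.8146 mm^3/s


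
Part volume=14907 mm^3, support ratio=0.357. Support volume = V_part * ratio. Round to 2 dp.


V_support = 14907 * 0.357 = 5321.8 mm^3


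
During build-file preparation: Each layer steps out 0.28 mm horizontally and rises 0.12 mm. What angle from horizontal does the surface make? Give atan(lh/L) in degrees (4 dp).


angle = atan(0.12/0.28) = 23.1986 degrees


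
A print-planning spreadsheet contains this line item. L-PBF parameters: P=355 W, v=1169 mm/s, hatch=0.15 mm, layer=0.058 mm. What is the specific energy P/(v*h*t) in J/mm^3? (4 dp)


Build rate = 1169 * 0.15 * 0.058 = 10.1703 mm^3/s
SE = 355 / 10.1703 = 34.9056 J/mm^3


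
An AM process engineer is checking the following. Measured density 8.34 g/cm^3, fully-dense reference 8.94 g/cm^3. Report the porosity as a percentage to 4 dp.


Porosity = (1-8.34/8.94)*100 = 6.7114 %


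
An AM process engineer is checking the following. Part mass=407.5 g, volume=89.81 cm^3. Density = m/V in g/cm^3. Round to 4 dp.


rho = 407.5 / 89.81 = 4.5374 g/cm^3


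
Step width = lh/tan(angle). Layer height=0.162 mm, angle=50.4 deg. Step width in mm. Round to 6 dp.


step = 0.162 / tan(50.4) = 0.134018 mm


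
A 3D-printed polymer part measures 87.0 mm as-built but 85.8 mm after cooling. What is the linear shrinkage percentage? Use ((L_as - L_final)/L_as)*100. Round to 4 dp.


Shrinkage = ((87.0-85.8)/87.0)*100 = 1.3793 %


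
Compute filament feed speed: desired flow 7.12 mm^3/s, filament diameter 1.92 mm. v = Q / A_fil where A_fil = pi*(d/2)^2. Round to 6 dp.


A = pi*(1.92/2)^2 = 2.895292
v = 7.12 / 2.895292 = 2.459165 mm/s


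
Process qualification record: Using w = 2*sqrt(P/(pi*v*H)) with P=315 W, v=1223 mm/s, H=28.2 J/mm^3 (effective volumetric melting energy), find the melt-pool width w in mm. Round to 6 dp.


w = 2*sqrt(315/(pi*1223*28.2)) = 0.107838 mm


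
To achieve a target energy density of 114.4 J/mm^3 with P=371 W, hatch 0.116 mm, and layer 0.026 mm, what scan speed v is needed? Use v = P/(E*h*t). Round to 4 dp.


v = 371 / (114.4*0.116*0.026) = 1075.2676 mm/s


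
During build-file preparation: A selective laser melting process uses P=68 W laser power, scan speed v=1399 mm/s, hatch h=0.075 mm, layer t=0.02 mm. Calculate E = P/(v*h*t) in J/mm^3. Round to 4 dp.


E = 68 / (1399*0.075*0.02) = 32.4041 J/mm^3


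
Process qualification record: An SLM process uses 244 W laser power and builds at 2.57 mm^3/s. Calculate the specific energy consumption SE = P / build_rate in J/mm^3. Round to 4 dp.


SE = 244 / 2.57 = 94.9416 J/mm^3


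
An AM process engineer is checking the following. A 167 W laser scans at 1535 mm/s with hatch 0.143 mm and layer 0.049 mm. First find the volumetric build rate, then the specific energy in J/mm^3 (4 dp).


Build rate = 1535 * 0.143 * 0.049 = 10.755745 mm^3/s
SE = 167 / 10.755745 = 15.5266 J/mm^3


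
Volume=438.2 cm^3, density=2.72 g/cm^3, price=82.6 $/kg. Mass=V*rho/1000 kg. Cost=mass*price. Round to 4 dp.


Mass = 438.2*2.72/1000 = 1.191904 kg
Cost = 1.191904 * 82.6 = 98.4513 $


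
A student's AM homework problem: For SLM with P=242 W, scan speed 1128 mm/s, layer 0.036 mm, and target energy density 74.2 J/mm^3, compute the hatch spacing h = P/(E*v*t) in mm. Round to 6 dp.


h = 242 / (74.2*1128*0.036) = 0.080316 mm


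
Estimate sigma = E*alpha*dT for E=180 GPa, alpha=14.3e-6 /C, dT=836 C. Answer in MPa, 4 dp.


sigma = 180*1000 * 14.3e-6 * 836 = 2151.864 MPa


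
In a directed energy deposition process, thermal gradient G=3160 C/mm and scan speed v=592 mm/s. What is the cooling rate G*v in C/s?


CR = 3160 * 592 = 1870720 C/s


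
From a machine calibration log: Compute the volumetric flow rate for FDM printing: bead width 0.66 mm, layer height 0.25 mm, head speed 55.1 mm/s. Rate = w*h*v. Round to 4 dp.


Rate = 0.66 * 0.25 * 55.1 = 9.0915 mm^3/s


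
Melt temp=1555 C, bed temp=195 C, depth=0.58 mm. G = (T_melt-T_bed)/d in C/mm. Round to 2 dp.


G = (1555-195)/0.58 = 2344.83 C/mm


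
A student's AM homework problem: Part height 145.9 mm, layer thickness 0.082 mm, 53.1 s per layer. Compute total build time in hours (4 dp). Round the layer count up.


Layers = ceil(145.9/0.082) = 1780
t = 1780 * 53.1 / 3600 = 26.255 hrs


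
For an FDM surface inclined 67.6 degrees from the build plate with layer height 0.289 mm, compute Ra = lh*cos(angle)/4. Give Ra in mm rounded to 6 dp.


Ra = 0.289 * cos(67.6) / 4 = 0.027532 mm


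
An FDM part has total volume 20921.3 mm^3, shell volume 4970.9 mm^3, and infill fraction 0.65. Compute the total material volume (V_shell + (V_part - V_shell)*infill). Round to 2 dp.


V_infill = (20921.3 - 4970.9) * 0.65 = 10367.76
V_total = 4970.9 + 10367.76 = 15338.66 mm^3


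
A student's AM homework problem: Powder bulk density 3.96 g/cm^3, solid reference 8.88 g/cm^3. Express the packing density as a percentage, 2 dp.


Packing = (3.96/8.88)*100 = 44.59 %


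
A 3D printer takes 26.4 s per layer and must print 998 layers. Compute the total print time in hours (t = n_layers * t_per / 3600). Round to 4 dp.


t = 998 * 26.4 / 3600 = 7.3187 hrs


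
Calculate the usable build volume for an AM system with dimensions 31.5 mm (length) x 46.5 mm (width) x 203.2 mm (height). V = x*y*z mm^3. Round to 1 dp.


V = 31.5 * 46.5 * 203.2 = 297637.2 mm^3


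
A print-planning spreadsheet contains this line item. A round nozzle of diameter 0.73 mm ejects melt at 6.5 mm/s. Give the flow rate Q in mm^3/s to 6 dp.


A = pi*(0.73/2)^2 = 0.41853868 mm^2
Q = 0.41853868 * 6.5 = 2.720501 mm^3/s


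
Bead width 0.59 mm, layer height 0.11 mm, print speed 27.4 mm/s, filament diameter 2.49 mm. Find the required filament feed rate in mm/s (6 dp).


Q = 0.59 * 0.11 * 27.4 = 1.77826 mm^3/s
A_fil = pi*(2.49/2)^2 = 4.86954715 mm^2
v_feed = 1.77826 / 4.86954715 = 0.36518 mm/s


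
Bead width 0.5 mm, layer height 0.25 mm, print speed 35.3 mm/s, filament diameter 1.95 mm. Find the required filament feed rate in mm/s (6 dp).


Q = 0.5 * 0.25 * 35.3 = 4.4125 mm^3/s
A_fil = pi*(1.95/2)^2 = 2.98647652 mm^2
v_feed = 4.4125 / 2.98647652 = 1.477494 mm/s


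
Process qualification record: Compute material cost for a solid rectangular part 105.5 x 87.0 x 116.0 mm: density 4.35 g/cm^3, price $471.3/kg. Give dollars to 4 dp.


V = 105.5 * 87.0 * 116.0 = 1064706.0 mm^3 = 1064.706 cm^3
Mass = 1064.706 * 4.35 / 1000 = 4.6314711 kg
Cost = 4.6314711 * 471.3 = 2182.8123 $


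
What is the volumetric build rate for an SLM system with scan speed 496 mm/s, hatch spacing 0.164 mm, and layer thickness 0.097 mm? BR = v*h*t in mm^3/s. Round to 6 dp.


Rate = 496 * 0.164 * 0.097 = 7.890368 mm^3/s


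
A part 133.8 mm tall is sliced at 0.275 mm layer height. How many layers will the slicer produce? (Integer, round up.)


Layers = ceil(133.8/0.275) = 487


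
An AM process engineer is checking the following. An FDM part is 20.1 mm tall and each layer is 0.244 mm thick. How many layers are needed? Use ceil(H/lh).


Layers = ceil(20.1/0.244) = 83


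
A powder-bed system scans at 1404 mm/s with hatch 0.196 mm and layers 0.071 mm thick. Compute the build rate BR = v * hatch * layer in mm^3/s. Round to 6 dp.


Rate = 1404 * 0.196 * 0.071 = 19.538064 mm^3/s


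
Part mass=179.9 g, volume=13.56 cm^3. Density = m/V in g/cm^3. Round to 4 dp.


rho = 179.9 / 13.56 = 13.267 g/cm^3


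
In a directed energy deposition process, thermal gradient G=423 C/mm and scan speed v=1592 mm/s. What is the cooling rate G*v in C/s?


CR = 423 * 1592 = 673416 C/s
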